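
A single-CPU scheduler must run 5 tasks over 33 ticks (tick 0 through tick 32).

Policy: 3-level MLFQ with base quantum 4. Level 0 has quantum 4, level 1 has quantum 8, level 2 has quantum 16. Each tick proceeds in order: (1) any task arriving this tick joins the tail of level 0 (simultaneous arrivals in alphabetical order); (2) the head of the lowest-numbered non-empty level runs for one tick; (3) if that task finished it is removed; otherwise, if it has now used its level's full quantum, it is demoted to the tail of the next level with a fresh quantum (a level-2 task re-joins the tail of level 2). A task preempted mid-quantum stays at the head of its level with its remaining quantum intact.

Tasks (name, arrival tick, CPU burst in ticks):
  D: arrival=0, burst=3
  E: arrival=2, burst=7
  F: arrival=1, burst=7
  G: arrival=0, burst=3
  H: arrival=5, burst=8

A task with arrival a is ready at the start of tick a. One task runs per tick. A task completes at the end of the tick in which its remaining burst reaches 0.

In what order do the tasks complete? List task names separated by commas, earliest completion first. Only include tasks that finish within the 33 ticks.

t=0: L0/L1/L2 = DG/-/- → run D
t=1: L0/L1/L2 = DGF/-/- → run D
t=2: L0/L1/L2 = DGFE/-/- → run D
t=3: L0/L1/L2 = GFE/-/- → run G
t=4: L0/L1/L2 = GFE/-/- → run G
t=5: L0/L1/L2 = GFEH/-/- → run G
t=6: L0/L1/L2 = FEH/-/- → run F
t=7: L0/L1/L2 = FEH/-/- → run F
t=8: L0/L1/L2 = FEH/-/- → run F
t=9: L0/L1/L2 = FEH/-/- → run F
t=10: L0/L1/L2 = EH/F/- → run E
t=11: L0/L1/L2 = EH/F/- → run E
t=12: L0/L1/L2 = EH/F/- → run E
t=13: L0/L1/L2 = EH/F/- → run E
t=14: L0/L1/L2 = H/FE/- → run H
t=15: L0/L1/L2 = H/FE/- → run H
t=16: L0/L1/L2 = H/FE/- → run H
t=17: L0/L1/L2 = H/FE/- → run H
t=18: L0/L1/L2 = -/FEH/- → run F
t=19: L0/L1/L2 = -/FEH/- → run F
t=20: L0/L1/L2 = -/FEH/- → run F
t=21: L0/L1/L2 = -/EH/- → run E
t=22: L0/L1/L2 = -/EH/- → run E
t=23: L0/L1/L2 = -/EH/- → run E
t=24: L0/L1/L2 = -/H/- → run H
t=25: L0/L1/L2 = -/H/- → run H
t=26: L0/L1/L2 = -/H/- → run H
t=27: L0/L1/L2 = -/H/- → run H
t=28: (idle)
t=29: (idle)
t=30: (idle)
t=31: (idle)
t=32: (idle)

completion order = D, G, F, E, H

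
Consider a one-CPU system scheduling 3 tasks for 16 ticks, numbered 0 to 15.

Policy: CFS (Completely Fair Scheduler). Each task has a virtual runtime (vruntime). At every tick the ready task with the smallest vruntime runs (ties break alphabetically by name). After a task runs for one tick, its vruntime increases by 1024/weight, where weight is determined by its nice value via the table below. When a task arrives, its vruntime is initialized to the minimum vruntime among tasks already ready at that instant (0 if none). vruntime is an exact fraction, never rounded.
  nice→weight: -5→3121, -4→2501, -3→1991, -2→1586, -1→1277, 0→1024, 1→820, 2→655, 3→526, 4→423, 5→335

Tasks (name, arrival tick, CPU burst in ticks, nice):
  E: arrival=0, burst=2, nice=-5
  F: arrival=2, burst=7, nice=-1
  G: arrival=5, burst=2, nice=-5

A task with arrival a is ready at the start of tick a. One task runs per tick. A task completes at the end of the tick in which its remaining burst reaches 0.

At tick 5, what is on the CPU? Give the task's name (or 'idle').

t=0: vr[E=0] → run E
t=1: vr[E=1024/3121] → run E
t=2: vr[F=0] → run F
t=3: vr[F=1024/1277] → run F
t=4: vr[F=2048/1277] → run F
t=5: vr[F=3072/1277 G=3072/1277] → run F
t=6: vr[F=4096/1277 G=3072/1277] → run G
t=7: vr[F=4096/1277 G=10895360/3985517] → run G
t=8: vr[F=4096/1277] → run F
t=9: vr[F=5120/1277] → run F
t=10: vr[F=6144/1277] → run F
t=11: (idle)
t=12: (idle)
t=13: (idle)
t=14: (idle)
t=15: (idle)

running at tick 5 = F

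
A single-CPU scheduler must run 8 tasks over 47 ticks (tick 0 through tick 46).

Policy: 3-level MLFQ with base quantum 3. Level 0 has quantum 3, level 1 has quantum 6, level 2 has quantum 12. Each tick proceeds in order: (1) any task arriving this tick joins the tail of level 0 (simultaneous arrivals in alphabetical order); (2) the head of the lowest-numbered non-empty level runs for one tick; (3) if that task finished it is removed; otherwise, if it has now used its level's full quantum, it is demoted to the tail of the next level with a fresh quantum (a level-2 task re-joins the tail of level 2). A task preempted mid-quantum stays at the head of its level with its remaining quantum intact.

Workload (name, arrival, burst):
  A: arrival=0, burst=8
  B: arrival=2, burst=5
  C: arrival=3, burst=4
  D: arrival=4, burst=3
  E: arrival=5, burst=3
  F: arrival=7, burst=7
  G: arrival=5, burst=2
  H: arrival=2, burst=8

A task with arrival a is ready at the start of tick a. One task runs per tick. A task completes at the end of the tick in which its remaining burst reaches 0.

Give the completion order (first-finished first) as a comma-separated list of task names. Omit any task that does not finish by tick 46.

completion order = D, E, G, A, B, H, C, F

t=0: L0/L1/L2 = A/-/- → run A
t=1: L0/L1/L2 = A/-/- → run A
t=2: L0/L1/L2 = ABH/-/- → run A
t=3: L0/L1/L2 = BHC/A/- → run B
t=4: L0/L1/L2 = BHCD/A/- → run B
t=5: L0/L1/L2 = BHCDEG/A/- → run B
t=6: L0/L1/L2 = HCDEG/AB/- → run H
t=7: L0/L1/L2 = HCDEGF/AB/- → run H
t=8: L0/L1/L2 = HCDEGF/AB/- → run H
t=9: L0/L1/L2 = CDEGF/ABH/- → run C
t=10: L0/L1/L2 = CDEGF/ABH/- → run C
t=11: L0/L1/L2 = CDEGF/ABH/- → run C
t=12: L0/L1/L2 = DEGF/ABHC/- → run D
t=13: L0/L1/L2 = DEGF/ABHC/- → run D
t=14: L0/L1/L2 = DEGF/ABHC/- → run D
t=15: L0/L1/L2 = EGF/ABHC/- → run E
t=16: L0/L1/L2 = EGF/ABHC/- → run E
t=17: L0/L1/L2 = EGF/ABHC/- → run E
t=18: L0/L1/L2 = GF/ABHC/- → run G
t=19: L0/L1/L2 = GF/ABHC/- → run G
t=20: L0/L1/L2 = F/ABHC/- → run F
t=21: L0/L1/L2 = F/ABHC/- → run F
t=22: L0/L1/L2 = F/ABHC/- → run F
t=23: L0/L1/L2 = -/ABHCF/- → run A
t=24: L0/L1/L2 = -/ABHCF/- → run A
t=25: L0/L1/L2 = -/ABHCF/- → run A
t=26: L0/L1/L2 = -/ABHCF/- → run A
t=27: L0/L1/L2 = -/ABHCF/- → run A
t=28: L0/L1/L2 = -/BHCF/- → run B
t=29: L0/L1/L2 = -/BHCF/- → run B
t=30: L0/L1/L2 = -/HCF/- → run H
t=31: L0/L1/L2 = -/HCF/- → run H
t=32: L0/L1/L2 = -/HCF/- → run H
t=33: L0/L1/L2 = -/HCF/- → run H
t=34: L0/L1/L2 = -/HCF/- → run H
t=35: L0/L1/L2 = -/CF/- → run C
t=36: L0/L1/L2 = -/F/- → run F
t=37: L0/L1/L2 = -/F/- → run F
t=38: L0/L1/L2 = -/F/- → run F
t=39: L0/L1/L2 = -/F/- → run F
t=40: (idle)
t=41: (idle)
t=42: (idle)
t=43: (idle)
t=44: (idle)
t=45: (idle)
t=46: (idle)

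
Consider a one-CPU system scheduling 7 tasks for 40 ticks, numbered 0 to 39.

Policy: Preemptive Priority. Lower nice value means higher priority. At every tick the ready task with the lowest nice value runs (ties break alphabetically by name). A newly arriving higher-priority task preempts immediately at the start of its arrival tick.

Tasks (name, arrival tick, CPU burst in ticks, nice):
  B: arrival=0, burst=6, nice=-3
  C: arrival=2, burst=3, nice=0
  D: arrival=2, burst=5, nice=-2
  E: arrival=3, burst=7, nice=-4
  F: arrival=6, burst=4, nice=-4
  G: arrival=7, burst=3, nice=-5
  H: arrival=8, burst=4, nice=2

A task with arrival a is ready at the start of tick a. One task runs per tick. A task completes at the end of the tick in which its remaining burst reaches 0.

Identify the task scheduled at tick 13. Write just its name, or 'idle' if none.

running at tick 13 = F

t=0: ready={B} → run B
t=1: ready={B} → run B
t=2: ready={B,C,D} → run B
t=3: ready={B,C,D,E} → run E
t=4: ready={B,C,D,E} → run E
t=5: ready={B,C,D,E} → run E
t=6: ready={B,C,D,E,F} → run E
t=7: ready={B,C,D,E,F,G} → run G
t=8: ready={B,C,D,E,F,G,H} → run G
t=9: ready={B,C,D,E,F,G,H} → run G
t=10: ready={B,C,D,E,F,H} → run E
t=11: ready={B,C,D,E,F,H} → run E
t=12: ready={B,C,D,E,F,H} → run E
t=13: ready={B,C,D,F,H} → run F
t=14: ready={B,C,D,F,H} → run F
t=15: ready={B,C,D,F,H} → run F
t=16: ready={B,C,D,F,H} → run F
t=17: ready={B,C,D,H} → run B
t=18: ready={B,C,D,H} → run B
t=19: ready={B,C,D,H} → run B
t=20: ready={C,D,H} → run D
t=21: ready={C,D,H} → run D
t=22: ready={C,D,H} → run D
t=23: ready={C,D,H} → run D
t=24: ready={C,D,H} → run D
t=25: ready={C,H} → run C
t=26: ready={C,H} → run C
t=27: ready={C,H} → run C
t=28: ready={H} → run H
t=29: ready={H} → run H
t=30: ready={H} → run H
t=31: ready={H} → run H
t=32: (idle)
t=33: (idle)
t=34: (idle)
t=35: (idle)
t=36: (idle)
t=37: (idle)
t=38: (idle)
t=39: (idle)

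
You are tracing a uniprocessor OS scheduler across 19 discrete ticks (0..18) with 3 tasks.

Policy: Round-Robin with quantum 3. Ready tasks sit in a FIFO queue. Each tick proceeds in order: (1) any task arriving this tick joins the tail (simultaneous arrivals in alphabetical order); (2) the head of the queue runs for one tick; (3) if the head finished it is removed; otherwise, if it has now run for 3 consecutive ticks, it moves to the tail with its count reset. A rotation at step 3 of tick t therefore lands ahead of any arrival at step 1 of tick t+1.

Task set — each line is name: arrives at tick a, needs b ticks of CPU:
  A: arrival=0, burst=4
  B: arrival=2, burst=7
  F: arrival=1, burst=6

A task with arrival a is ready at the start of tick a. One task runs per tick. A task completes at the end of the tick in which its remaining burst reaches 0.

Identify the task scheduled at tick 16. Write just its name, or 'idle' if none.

running at tick 16 = B

t=0: queue=[A] q_used=0 → run A
t=1: queue=[A,F] q_used=1 → run A
t=2: queue=[A,F,B] q_used=2 → run A
t=3: queue=[F,B,A] q_used=0 → run F
t=4: queue=[F,B,A] q_used=1 → run F
t=5: queue=[F,B,A] q_used=2 → run F
t=6: queue=[B,A,F] q_used=0 → run B
t=7: queue=[B,A,F] q_used=1 → run B
t=8: queue=[B,A,F] q_used=2 → run B
t=9: queue=[A,F,B] q_used=0 → run A
t=10: queue=[F,B] q_used=0 → run F
t=11: queue=[F,B] q_used=1 → run F
t=12: queue=[F,B] q_used=2 → run F
t=13: queue=[B] q_used=0 → run B
t=14: queue=[B] q_used=1 → run B
t=15: queue=[B] q_used=2 → run B
t=16: queue=[B] q_used=0 → run B
t=17: (idle)
t=18: (idle)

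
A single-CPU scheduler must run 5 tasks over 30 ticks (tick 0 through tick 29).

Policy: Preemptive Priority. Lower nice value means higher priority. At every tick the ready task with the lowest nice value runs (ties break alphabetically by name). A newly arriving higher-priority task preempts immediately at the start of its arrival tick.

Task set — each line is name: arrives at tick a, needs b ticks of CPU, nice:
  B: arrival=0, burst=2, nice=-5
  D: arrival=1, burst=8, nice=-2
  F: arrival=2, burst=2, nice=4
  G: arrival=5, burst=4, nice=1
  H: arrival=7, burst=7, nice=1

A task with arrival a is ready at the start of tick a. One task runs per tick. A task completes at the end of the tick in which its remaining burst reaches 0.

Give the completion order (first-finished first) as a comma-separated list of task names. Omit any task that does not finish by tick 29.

t=0: ready={B} → run B
t=1: ready={B,D} → run B
t=2: ready={D,F} → run D
t=3: ready={D,F} → run D
t=4: ready={D,F} → run D
t=5: ready={D,F,G} → run D
t=6: ready={D,F,G} → run D
t=7: ready={D,F,G,H} → run D
t=8: ready={D,F,G,H} → run D
t=9: ready={D,F,G,H} → run D
t=10: ready={F,G,H} → run G
t=11: ready={F,G,H} → run G
t=12: ready={F,G,H} → run G
t=13: ready={F,G,H} → run G
t=14: ready={F,H} → run H
t=15: ready={F,H} → run H
t=16: ready={F,H} → run H
t=17: ready={F,H} → run H
t=18: ready={F,H} → run H
t=19: ready={F,H} → run H
t=20: ready={F,H} → run H
t=21: ready={F} → run F
t=22: ready={F} → run F
t=23: (idle)
t=24: (idle)
t=25: (idle)
t=26: (idle)
t=27: (idle)
t=28: (idle)
t=29: (idle)

completion order = B, D, G, H, F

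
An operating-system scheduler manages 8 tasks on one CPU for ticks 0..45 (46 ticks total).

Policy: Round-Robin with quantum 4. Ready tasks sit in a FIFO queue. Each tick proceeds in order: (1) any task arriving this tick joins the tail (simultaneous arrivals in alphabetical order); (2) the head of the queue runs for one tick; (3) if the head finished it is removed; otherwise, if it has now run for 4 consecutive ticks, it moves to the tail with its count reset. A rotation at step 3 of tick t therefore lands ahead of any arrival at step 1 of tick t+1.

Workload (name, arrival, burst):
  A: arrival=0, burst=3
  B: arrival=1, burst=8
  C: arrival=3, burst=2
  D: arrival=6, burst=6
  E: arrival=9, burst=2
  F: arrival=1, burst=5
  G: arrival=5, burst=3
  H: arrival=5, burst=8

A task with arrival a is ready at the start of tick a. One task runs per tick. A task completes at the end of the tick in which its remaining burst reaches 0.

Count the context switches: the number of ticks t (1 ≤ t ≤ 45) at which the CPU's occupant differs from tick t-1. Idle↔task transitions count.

context switches = 12

t=0: queue=[A] q_used=0 → run A
t=1: queue=[A,B,F] q_used=1 → run A
t=2: queue=[A,B,F] q_used=2 → run A
t=3: queue=[B,F,C] q_used=0 → run B
t=4: queue=[B,F,C] q_used=1 → run B
t=5: queue=[B,F,C,G,H] q_used=2 → run B
t=6: queue=[B,F,C,G,H,D] q_used=3 → run B
t=7: queue=[F,C,G,H,D,B] q_used=0 → run F
t=8: queue=[F,C,G,H,D,B] q_used=1 → run F
t=9: queue=[F,C,G,H,D,B,E] q_used=2 → run F
t=10: queue=[F,C,G,H,D,B,E] q_used=3 → run F
t=11: queue=[C,G,H,D,B,E,F] q_used=0 → run C
t=12: queue=[C,G,H,D,B,E,F] q_used=1 → run C
t=13: queue=[G,H,D,B,E,F] q_used=0 → run G
t=14: queue=[G,H,D,B,E,F] q_used=1 → run G
t=15: queue=[G,H,D,B,E,F] q_used=2 → run G
t=16: queue=[H,D,B,E,F] q_used=0 → run H
t=17: queue=[H,D,B,E,F] q_used=1 → run H
t=18: queue=[H,D,B,E,F] q_used=2 → run H
t=19: queue=[H,D,B,E,F] q_used=3 → run H
t=20: queue=[D,B,E,F,H] q_used=0 → run D
t=21: queue=[D,B,E,F,H] q_used=1 → run D
t=22: queue=[D,B,E,F,H] q_used=2 → run D
t=23: queue=[D,B,E,F,H] q_used=3 → run D
t=24: queue=[B,E,F,H,D] q_used=0 → run B
t=25: queue=[B,E,F,H,D] q_used=1 → run B
t=26: queue=[B,E,F,H,D] q_used=2 → run B
t=27: queue=[B,E,F,H,D] q_used=3 → run B
t=28: queue=[E,F,H,D] q_used=0 → run E
t=29: queue=[E,F,H,D] q_used=1 → run E
t=30: queue=[F,H,D] q_used=0 → run F
t=31: queue=[H,D] q_used=0 → run H
t=32: queue=[H,D] q_used=1 → run H
t=33: queue=[H,D] q_used=2 → run H
t=34: queue=[H,D] q_used=3 → run H
t=35: queue=[D] q_used=0 → run D
t=36: queue=[D] q_used=1 → run D
t=37: (idle)
t=38: (idle)
t=39: (idle)
t=40: (idle)
t=41: (idle)
t=42: (idle)
t=43: (idle)
t=44: (idle)
t=45: (idle)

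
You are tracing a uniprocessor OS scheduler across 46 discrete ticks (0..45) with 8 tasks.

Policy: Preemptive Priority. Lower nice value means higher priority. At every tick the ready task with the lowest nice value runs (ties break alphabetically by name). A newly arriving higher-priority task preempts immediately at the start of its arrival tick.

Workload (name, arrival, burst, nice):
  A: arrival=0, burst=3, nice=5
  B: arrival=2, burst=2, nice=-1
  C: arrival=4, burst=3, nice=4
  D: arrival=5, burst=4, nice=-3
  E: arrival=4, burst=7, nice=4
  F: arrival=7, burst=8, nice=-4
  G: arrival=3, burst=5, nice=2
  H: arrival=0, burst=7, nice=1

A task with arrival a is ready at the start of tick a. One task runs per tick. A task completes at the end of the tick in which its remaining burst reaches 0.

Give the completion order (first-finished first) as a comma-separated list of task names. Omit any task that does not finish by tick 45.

completion order = B, F, D, H, G, C, E, A

t=0: ready={A,H} → run H
t=1: ready={A,H} → run H
t=2: ready={A,B,H} → run B
t=3: ready={A,B,G,H} → run B
t=4: ready={A,C,E,G,H} → run H
t=5: ready={A,C,D,E,G,H} → run D
t=6: ready={A,C,D,E,G,H} → run D
t=7: ready={A,C,D,E,F,G,H} → run F
t=8: ready={A,C,D,E,F,G,H} → run F
t=9: ready={A,C,D,E,F,G,H} → run F
t=10: ready={A,C,D,E,F,G,H} → run F
t=11: ready={A,C,D,E,F,G,H} → run F
t=12: ready={A,C,D,E,F,G,H} → run F
t=13: ready={A,C,D,E,F,G,H} → run F
t=14: ready={A,C,D,E,F,G,H} → run F
t=15: ready={A,C,D,E,G,H} → run D
t=16: ready={A,C,D,E,G,H} → run D
t=17: ready={A,C,E,G,H} → run H
t=18: ready={A,C,E,G,H} → run H
t=19: ready={A,C,E,G,H} → run H
t=20: ready={A,C,E,G,H} → run H
t=21: ready={A,C,E,G} → run G
t=22: ready={A,C,E,G} → run G
t=23: ready={A,C,E,G} → run G
t=24: ready={A,C,E,G} → run G
t=25: ready={A,C,E,G} → run G
t=26: ready={A,C,E} → run C
t=27: ready={A,C,E} → run C
t=28: ready={A,C,E} → run C
t=29: ready={A,E} → run E
t=30: ready={A,E} → run E
t=31: ready={A,E} → run E
t=32: ready={A,E} → run E
t=33: ready={A,E} → run E
t=34: ready={A,E} → run E
t=35: ready={A,E} → run E
t=36: ready={A} → run A
t=37: ready={A} → run A
t=38: ready={A} → run A
t=39: (idle)
t=40: (idle)
t=41: (idle)
t=42: (idle)
t=43: (idle)
t=44: (idle)
t=45: (idle)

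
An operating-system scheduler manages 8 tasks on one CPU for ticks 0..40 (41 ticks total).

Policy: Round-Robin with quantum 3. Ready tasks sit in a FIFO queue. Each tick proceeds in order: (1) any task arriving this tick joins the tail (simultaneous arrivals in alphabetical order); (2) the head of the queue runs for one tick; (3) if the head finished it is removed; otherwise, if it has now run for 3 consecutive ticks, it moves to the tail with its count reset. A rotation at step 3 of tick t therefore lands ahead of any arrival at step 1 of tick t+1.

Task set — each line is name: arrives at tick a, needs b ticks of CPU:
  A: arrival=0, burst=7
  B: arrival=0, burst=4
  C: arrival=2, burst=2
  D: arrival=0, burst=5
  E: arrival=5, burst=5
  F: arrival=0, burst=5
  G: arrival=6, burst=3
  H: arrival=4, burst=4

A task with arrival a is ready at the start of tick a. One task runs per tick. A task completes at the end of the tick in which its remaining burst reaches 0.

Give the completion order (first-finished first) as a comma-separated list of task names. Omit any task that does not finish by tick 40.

t=0: queue=[A,B,D,F] q_used=0 → run A
t=1: queue=[A,B,D,F] q_used=1 → run A
t=2: queue=[A,B,D,F,C] q_used=2 → run A
t=3: queue=[B,D,F,C,A] q_used=0 → run B
t=4: queue=[B,D,F,C,A,H] q_used=1 → run B
t=5: queue=[B,D,F,C,A,H,E] q_used=2 → run B
t=6: queue=[D,F,C,A,H,E,B,G] q_used=0 → run D
t=7: queue=[D,F,C,A,H,E,B,G] q_used=1 → run D
t=8: queue=[D,F,C,A,H,E,B,G] q_used=2 → run D
t=9: queue=[F,C,A,H,E,B,G,D] q_used=0 → run F
t=10: queue=[F,C,A,H,E,B,G,D] q_used=1 → run F
t=11: queue=[F,C,A,H,E,B,G,D] q_used=2 → run F
t=12: queue=[C,A,H,E,B,G,D,F] q_used=0 → run C
t=13: queue=[C,A,H,E,B,G,D,F] q_used=1 → run C
t=14: queue=[A,H,E,B,G,D,F] q_used=0 → run A
t=15: queue=[A,H,E,B,G,D,F] q_used=1 → run A
t=16: queue=[A,H,E,B,G,D,F] q_used=2 → run A
t=17: queue=[H,E,B,G,D,F,A] q_used=0 → run H
t=18: queue=[H,E,B,G,D,F,A] q_used=1 → run H
t=19: queue=[H,E,B,G,D,F,A] q_used=2 → run H
t=20: queue=[E,B,G,D,F,A,H] q_used=0 → run E
t=21: queue=[E,B,G,D,F,A,H] q_used=1 → run E
t=22: queue=[E,B,G,D,F,A,H] q_used=2 → run E
t=23: queue=[B,G,D,F,A,H,E] q_used=0 → run B
t=24: queue=[G,D,F,A,H,E] q_used=0 → run G
t=25: queue=[G,D,F,A,H,E] q_used=1 → run G
t=26: queue=[G,D,F,A,H,E] q_used=2 → run G
t=27: queue=[D,F,A,H,E] q_used=0 → run D
t=28: queue=[D,F,A,H,E] q_used=1 → run D
t=29: queue=[F,A,H,E] q_used=0 → run F
t=30: queue=[F,A,H,E] q_used=1 → run F
t=31: queue=[A,H,E] q_used=0 → run A
t=32: queue=[H,E] q_used=0 → run H
t=33: queue=[E] q_used=0 → run E
t=34: queue=[E] q_used=1 → run E
t=35: (idle)
t=36: (idle)
t=37: (idle)
t=38: (idle)
t=39: (idle)
t=40: (idle)

completion order = C, B, G, D, F, A, H, E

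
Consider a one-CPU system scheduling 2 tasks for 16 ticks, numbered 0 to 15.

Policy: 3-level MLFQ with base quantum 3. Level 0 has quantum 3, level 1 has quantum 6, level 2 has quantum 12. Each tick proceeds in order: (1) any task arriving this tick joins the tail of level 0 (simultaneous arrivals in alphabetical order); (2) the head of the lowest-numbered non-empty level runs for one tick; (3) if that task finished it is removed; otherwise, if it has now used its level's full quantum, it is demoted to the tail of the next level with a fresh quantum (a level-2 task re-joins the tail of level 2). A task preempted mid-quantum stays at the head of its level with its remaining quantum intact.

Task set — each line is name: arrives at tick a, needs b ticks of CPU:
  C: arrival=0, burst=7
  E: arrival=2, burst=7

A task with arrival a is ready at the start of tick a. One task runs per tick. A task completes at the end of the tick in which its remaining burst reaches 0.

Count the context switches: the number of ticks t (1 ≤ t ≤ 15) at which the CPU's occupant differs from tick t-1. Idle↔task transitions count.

t=0: L0/L1/L2 = C/-/- → run C
t=1: L0/L1/L2 = C/-/- → run C
t=2: L0/L1/L2 = CE/-/- → run C
t=3: L0/L1/L2 = E/C/- → run E
t=4: L0/L1/L2 = E/C/- → run E
t=5: L0/L1/L2 = E/C/- → run E
t=6: L0/L1/L2 = -/CE/- → run C
t=7: L0/L1/L2 = -/CE/- → run C
t=8: L0/L1/L2 = -/CE/- → run C
t=9: L0/L1/L2 = -/CE/- → run C
t=10: L0/L1/L2 = -/E/- → run E
t=11: L0/L1/L2 = -/E/- → run E
t=12: L0/L1/L2 = -/E/- → run E
t=13: L0/L1/L2 = -/E/- → run E
t=14: (idle)
t=15: (idle)

context switches = 4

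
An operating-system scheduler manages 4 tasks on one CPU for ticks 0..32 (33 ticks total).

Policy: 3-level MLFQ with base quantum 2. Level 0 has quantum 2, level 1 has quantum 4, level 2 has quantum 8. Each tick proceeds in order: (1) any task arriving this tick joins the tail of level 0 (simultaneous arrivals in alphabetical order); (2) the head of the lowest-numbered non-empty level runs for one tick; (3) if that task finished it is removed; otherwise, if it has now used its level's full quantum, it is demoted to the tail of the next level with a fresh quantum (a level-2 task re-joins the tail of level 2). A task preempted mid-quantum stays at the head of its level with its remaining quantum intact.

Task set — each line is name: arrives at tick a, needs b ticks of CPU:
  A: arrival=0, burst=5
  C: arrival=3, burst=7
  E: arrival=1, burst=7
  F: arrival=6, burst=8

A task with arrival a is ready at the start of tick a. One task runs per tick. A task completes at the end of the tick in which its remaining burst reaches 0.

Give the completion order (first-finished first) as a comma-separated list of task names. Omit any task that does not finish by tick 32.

t=0: L0/L1/L2 = A/-/- → run A
t=1: L0/L1/L2 = AE/-/- → run A
t=2: L0/L1/L2 = E/A/- → run E
t=3: L0/L1/L2 = EC/A/- → run E
t=4: L0/L1/L2 = C/AE/- → run C
t=5: L0/L1/L2 = C/AE/- → run C
t=6: L0/L1/L2 = F/AEC/- → run F
t=7: L0/L1/L2 = F/AEC/- → run F
t=8: L0/L1/L2 = -/AECF/- → run A
t=9: L0/L1/L2 = -/AECF/- → run A
t=10: L0/L1/L2 = -/AECF/- → run A
t=11: L0/L1/L2 = -/ECF/- → run E
t=12: L0/L1/L2 = -/ECF/- → run E
t=13: L0/L1/L2 = -/ECF/- → run E
t=14: L0/L1/L2 = -/ECF/- → run E
t=15: L0/L1/L2 = -/CF/E → run C
t=16: L0/L1/L2 = -/CF/E → run C
t=17: L0/L1/L2 = -/CF/E → run C
t=18: L0/L1/L2 = -/CF/E → run C
t=19: L0/L1/L2 = -/F/EC → run F
t=20: L0/L1/L2 = -/F/EC → run F
t=21: L0/L1/L2 = -/F/EC → run F
t=22: L0/L1/L2 = -/F/EC → run F
t=23: L0/L1/L2 = -/-/ECF → run E
t=24: L0/L1/L2 = -/-/CF → run C
t=25: L0/L1/L2 = -/-/F → run F
t=26: L0/L1/L2 = -/-/F → run F
t=27: (idle)
t=28: (idle)
t=29: (idle)
t=30: (idle)
t=31: (idle)
t=32: (idle)

completion order = A, E, C, F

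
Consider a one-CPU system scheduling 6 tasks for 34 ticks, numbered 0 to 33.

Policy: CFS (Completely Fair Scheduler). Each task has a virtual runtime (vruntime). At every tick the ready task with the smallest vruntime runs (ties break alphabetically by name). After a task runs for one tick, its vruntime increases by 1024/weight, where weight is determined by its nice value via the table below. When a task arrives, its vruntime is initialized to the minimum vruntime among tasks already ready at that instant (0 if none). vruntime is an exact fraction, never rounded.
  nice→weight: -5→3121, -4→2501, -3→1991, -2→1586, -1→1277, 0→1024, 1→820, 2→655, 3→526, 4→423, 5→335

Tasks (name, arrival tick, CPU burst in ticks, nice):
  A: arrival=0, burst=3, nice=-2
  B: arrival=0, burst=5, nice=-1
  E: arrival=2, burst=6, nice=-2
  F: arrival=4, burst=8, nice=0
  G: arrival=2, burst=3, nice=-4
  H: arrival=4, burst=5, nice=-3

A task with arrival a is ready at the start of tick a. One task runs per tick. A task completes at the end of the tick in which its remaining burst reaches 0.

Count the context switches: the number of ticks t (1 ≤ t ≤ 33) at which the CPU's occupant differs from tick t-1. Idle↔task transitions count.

t=0: vr[A=0 B=0] → run A
t=1: vr[A=512/793 B=0] → run B
t=2: vr[A=512/793 B=1024/1277 E=512/793 G=512/793] → run A
t=3: vr[A=1024/793 B=1024/1277 E=512/793 G=512/793] → run E
t=4: vr[A=1024/793 B=1024/1277 E=1024/793 F=512/793 G=512/793 H=512/793] → run F
t=5: vr[A=1024/793 B=1024/1277 E=1024/793 F=1305/793 G=512/793 H=512/793] → run G
t=6: vr[A=1024/793 B=1024/1277 E=1024/793 F=1305/793 G=34304/32513 H=512/793] → run H
t=7: vr[A=1024/793 B=1024/1277 E=1024/793 F=1305/793 G=34304/32513 H=1831424/1578863] → run B
t=8: vr[A=1024/793 B=2048/1277 E=1024/793 F=1305/793 G=34304/32513 H=1831424/1578863] → run G
t=9: vr[A=1024/793 B=2048/1277 E=1024/793 F=1305/793 G=47616/32513 H=1831424/1578863] → run H
t=10: vr[A=1024/793 B=2048/1277 E=1024/793 F=1305/793 G=47616/32513 H=2643456/1578863] → run A
t=11: vr[B=2048/1277 E=1024/793 F=1305/793 G=47616/32513 H=2643456/1578863] → run E
t=12: vr[B=2048/1277 E=1536/793 F=1305/793 G=47616/32513 H=2643456/1578863] → run G
t=13: vr[B=2048/1277 E=1536/793 F=1305/793 H=2643456/1578863] → run B
t=14: vr[B=3072/1277 E=1536/793 F=1305/793 H=2643456/1578863] → run F
t=15: vr[B=3072/1277 E=1536/793 F=2098/793 H=2643456/1578863] → run H
t=16: vr[B=3072/1277 E=1536/793 F=2098/793 H=3455488/1578863] → run E
t=17: vr[B=3072/1277 E=2048/793 F=2098/793 H=3455488/1578863] → run H
t=18: vr[B=3072/1277 E=2048/793 F=2098/793 H=4267520/1578863] → run B
t=19: vr[B=4096/1277 E=2048/793 F=2098/793 H=4267520/1578863] → run E
t=20: vr[B=4096/1277 E=2560/793 F=2098/793 H=4267520/1578863] → run F
t=21: vr[B=4096/1277 E=2560/793 F=2891/793 H=4267520/1578863] → run H
t=22: vr[B=4096/1277 E=2560/793 F=2891/793] → run B
t=23: vr[E=2560/793 F=2891/793] → run E
t=24: vr[E=3072/793 F=2891/793] → run F
t=25: vr[E=3072/793 F=3684/793] → run E
t=26: vr[F=3684/793] → run F
t=27: vr[F=4477/793] → run F
t=28: vr[F=5270/793] → run F
t=29: vr[F=6063/793] → run F
t=30: (idle)
t=31: (idle)
t=32: (idle)
t=33: (idle)

context switches = 27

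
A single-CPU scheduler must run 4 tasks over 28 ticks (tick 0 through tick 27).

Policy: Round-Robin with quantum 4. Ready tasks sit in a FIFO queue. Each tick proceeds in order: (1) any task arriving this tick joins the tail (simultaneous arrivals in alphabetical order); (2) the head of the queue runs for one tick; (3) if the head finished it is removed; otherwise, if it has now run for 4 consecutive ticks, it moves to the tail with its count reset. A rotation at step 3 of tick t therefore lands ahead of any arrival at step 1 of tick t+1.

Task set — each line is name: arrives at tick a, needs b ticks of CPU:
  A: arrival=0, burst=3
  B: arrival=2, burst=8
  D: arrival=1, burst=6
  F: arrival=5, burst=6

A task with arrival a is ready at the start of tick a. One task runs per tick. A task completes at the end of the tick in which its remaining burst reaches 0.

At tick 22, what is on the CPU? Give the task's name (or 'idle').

t=0: queue=[A] q_used=0 → run A
t=1: queue=[A,D] q_used=1 → run A
t=2: queue=[A,D,B] q_used=2 → run A
t=3: queue=[D,B] q_used=0 → run D
t=4: queue=[D,B] q_used=1 → run D
t=5: queue=[D,B,F] q_used=2 → run D
t=6: queue=[D,B,F] q_used=3 → run D
t=7: queue=[B,F,D] q_used=0 → run B
t=8: queue=[B,F,D] q_used=1 → run B
t=9: queue=[B,F,D] q_used=2 → run B
t=10: queue=[B,F,D] q_used=3 → run B
t=11: queue=[F,D,B] q_used=0 → run F
t=12: queue=[F,D,B] q_used=1 → run F
t=13: queue=[F,D,B] q_used=2 → run F
t=14: queue=[F,D,B] q_used=3 → run F
t=15: queue=[D,B,F] q_used=0 → run D
t=16: queue=[D,B,F] q_used=1 → run D
t=17: queue=[B,F] q_used=0 → run B
t=18: queue=[B,F] q_used=1 → run B
t=19: queue=[B,F] q_used=2 → run B
t=20: queue=[B,F] q_used=3 → run B
t=21: queue=[F] q_used=0 → run F
t=22: queue=[F] q_used=1 → run F
t=23: (idle)
t=24: (idle)
t=25: (idle)
t=26: (idle)
t=27: (idle)

running at tick 22 = F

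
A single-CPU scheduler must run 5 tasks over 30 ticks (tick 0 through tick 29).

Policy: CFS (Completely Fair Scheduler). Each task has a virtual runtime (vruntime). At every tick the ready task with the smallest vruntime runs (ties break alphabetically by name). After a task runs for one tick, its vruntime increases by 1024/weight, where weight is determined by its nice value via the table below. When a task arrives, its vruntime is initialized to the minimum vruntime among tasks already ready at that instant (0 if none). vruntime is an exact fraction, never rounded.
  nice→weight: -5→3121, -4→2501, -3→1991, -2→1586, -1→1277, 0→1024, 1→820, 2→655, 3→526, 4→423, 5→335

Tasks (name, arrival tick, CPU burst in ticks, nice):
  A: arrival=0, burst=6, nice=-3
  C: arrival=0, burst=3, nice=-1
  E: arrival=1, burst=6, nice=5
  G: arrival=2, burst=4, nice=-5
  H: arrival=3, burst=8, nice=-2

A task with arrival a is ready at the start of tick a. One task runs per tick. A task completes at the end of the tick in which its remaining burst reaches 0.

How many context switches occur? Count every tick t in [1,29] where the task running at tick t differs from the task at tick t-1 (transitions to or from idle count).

t=0: vr[A=0 C=0] → run A
t=1: vr[A=1024/1991 C=0 E=0] → run C
t=2: vr[A=1024/1991 C=1024/1277 E=0 G=0] → run E
t=3: vr[A=1024/1991 C=1024/1277 E=1024/335 G=0 H=0] → run G
t=4: vr[A=1024/1991 C=1024/1277 E=1024/335 G=1024/3121 H=0] → run H
t=5: vr[A=1024/1991 C=1024/1277 E=1024/335 G=1024/3121 H=512/793] → run G
t=6: vr[A=1024/1991 C=1024/1277 E=1024/335 G=2048/3121 H=512/793] → run A
t=7: vr[A=2048/1991 C=1024/1277 E=1024/335 G=2048/3121 H=512/793] → run H
t=8: vr[A=2048/1991 C=1024/1277 E=1024/335 G=2048/3121 H=1024/793] → run G
t=9: vr[A=2048/1991 C=1024/1277 E=1024/335 G=3072/3121 H=1024/793] → run C
t=10: vr[A=2048/1991 C=2048/1277 E=1024/335 G=3072/3121 H=1024/793] → run G
t=11: vr[A=2048/1991 C=2048/1277 E=1024/335 H=1024/793] → run A
t=12: vr[A=3072/1991 C=2048/1277 E=1024/335 H=1024/793] → run H
t=13: vr[A=3072/1991 C=2048/1277 E=1024/335 H=1536/793] → run A
t=14: vr[A=4096/1991 C=2048/1277 E=1024/335 H=1536/793] → run C
t=15: vr[A=4096/1991 E=1024/335 H=1536/793] → run H
t=16: vr[A=4096/1991 E=1024/335 H=2048/793] → run A
t=17: vr[A=5120/1991 E=1024/335 H=2048/793] → run A
t=18: vr[E=1024/335 H=2048/793] → run H
t=19: vr[E=1024/335 H=2560/793] → run E
t=20: vr[E=2048/335 H=2560/793] → run H
t=21: vr[E=2048/335 H=3072/793] → run H
t=22: vr[E=2048/335 H=3584/793] → run H
t=23: vr[E=2048/335] → run E
t=24: vr[E=3072/335] → run E
t=25: vr[E=4096/335] → run E
t=26: vr[E=1024/67] → run E
t=27: (idle)
t=28: (idle)
t=29: (idle)

context switches = 21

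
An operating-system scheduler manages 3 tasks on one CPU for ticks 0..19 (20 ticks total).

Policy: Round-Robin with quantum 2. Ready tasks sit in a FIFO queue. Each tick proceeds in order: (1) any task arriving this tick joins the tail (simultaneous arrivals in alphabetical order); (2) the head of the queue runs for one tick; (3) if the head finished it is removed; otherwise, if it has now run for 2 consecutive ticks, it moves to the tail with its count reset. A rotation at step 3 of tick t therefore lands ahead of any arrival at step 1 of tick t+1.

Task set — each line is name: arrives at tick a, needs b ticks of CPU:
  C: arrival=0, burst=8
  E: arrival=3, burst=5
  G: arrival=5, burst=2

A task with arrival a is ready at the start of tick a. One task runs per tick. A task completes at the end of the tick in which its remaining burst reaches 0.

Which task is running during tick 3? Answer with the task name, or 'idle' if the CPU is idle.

t=0: queue=[C] q_used=0 → run C
t=1: queue=[C] q_used=1 → run C
t=2: queue=[C] q_used=0 → run C
t=3: queue=[C,E] q_used=1 → run C
t=4: queue=[E,C] q_used=0 → run E
t=5: queue=[E,C,G] q_used=1 → run E
t=6: queue=[C,G,E] q_used=0 → run C
t=7: queue=[C,G,E] q_used=1 → run C
t=8: queue=[G,E,C] q_used=0 → run G
t=9: queue=[G,E,C] q_used=1 → run G
t=10: queue=[E,C] q_used=0 → run E
t=11: queue=[E,C] q_used=1 → run E
t=12: queue=[C,E] q_used=0 → run C
t=13: queue=[C,E] q_used=1 → run C
t=14: queue=[E] q_used=0 → run E
t=15: (idle)
t=16: (idle)
t=17: (idle)
t=18: (idle)
t=19: (idle)

running at tick 3 = C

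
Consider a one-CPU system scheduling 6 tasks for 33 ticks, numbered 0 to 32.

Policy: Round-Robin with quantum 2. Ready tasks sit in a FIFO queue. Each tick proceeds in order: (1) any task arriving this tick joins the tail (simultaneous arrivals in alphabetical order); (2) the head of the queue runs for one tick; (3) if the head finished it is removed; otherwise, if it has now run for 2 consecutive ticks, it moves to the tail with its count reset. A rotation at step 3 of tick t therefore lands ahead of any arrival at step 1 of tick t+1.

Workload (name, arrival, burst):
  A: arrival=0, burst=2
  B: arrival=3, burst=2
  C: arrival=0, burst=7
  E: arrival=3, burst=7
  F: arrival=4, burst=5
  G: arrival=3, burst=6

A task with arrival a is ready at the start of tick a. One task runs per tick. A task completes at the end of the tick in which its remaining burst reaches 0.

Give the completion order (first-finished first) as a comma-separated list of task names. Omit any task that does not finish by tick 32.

t=0: queue=[A,C] q_used=0 → run A
t=1: queue=[A,C] q_used=1 → run A
t=2: queue=[C] q_used=0 → run C
t=3: queue=[C,B,E,G] q_used=1 → run C
t=4: queue=[B,E,G,C,F] q_used=0 → run B
t=5: queue=[B,E,G,C,F] q_used=1 → run B
t=6: queue=[E,G,C,F] q_used=0 → run E
t=7: queue=[E,G,C,F] q_used=1 → run E
t=8: queue=[G,C,F,E] q_used=0 → run G
t=9: queue=[G,C,F,E] q_used=1 → run G
t=10: queue=[C,F,E,G] q_used=0 → run C
t=11: queue=[C,F,E,G] q_used=1 → run C
t=12: queue=[F,E,G,C] q_used=0 → run F
t=13: queue=[F,E,G,C] q_used=1 → run F
t=14: queue=[E,G,C,F] q_used=0 → run E
t=15: queue=[E,G,C,F] q_used=1 → run E
t=16: queue=[G,C,F,E] q_used=0 → run G
t=17: queue=[G,C,F,E] q_used=1 → run G
t=18: queue=[C,F,E,G] q_used=0 → run C
t=19: queue=[C,F,E,G] q_used=1 → run C
t=20: queue=[F,E,G,C] q_used=0 → run F
t=21: queue=[F,E,G,C] q_used=1 → run F
t=22: queue=[E,G,C,F] q_used=0 → run E
t=23: queue=[E,G,C,F] q_used=1 → run E
t=24: queue=[G,C,F,E] q_used=0 → run G
t=25: queue=[G,C,F,E] q_used=1 → run G
t=26: queue=[C,F,E] q_used=0 → run C
t=27: queue=[F,E] q_used=0 → run F
t=28: queue=[E] q_used=0 → run E
t=29: (idle)
t=30: (idle)
t=31: (idle)
t=32: (idle)

completion order = A, B, G, C, F, E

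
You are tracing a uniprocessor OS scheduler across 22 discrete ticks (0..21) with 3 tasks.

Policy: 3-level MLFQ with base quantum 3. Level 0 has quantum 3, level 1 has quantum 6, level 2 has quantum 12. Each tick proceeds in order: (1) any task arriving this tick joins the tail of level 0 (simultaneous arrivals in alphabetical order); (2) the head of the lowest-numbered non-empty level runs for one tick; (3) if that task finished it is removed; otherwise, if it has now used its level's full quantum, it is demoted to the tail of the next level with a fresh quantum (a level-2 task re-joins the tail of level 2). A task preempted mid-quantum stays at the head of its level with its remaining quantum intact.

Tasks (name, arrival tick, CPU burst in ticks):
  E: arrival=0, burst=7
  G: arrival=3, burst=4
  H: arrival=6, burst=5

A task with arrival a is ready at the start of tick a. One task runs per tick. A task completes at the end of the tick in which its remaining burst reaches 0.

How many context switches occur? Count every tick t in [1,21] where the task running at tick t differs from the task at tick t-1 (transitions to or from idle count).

t=0: L0/L1/L2 = E/-/- → run E
t=1: L0/L1/L2 = E/-/- → run E
t=2: L0/L1/L2 = E/-/- → run E
t=3: L0/L1/L2 = G/E/- → run G
t=4: L0/L1/L2 = G/E/- → run G
t=5: L0/L1/L2 = G/E/- → run G
t=6: L0/L1/L2 = H/EG/- → run H
t=7: L0/L1/L2 = H/EG/- → run H
t=8: L0/L1/L2 = H/EG/- → run H
t=9: L0/L1/L2 = -/EGH/- → run E
t=10: L0/L1/L2 = -/EGH/- → run E
t=11: L0/L1/L2 = -/EGH/- → run E
t=12: L0/L1/L2 = -/EGH/- → run E
t=13: L0/L1/L2 = -/GH/- → run G
t=14: L0/L1/L2 = -/H/- → run H
t=15: L0/L1/L2 = -/H/- → run H
t=16: (idle)
t=17: (idle)
t=18: (idle)
t=19: (idle)
t=20: (idle)
t=21: (idle)

context switches = 6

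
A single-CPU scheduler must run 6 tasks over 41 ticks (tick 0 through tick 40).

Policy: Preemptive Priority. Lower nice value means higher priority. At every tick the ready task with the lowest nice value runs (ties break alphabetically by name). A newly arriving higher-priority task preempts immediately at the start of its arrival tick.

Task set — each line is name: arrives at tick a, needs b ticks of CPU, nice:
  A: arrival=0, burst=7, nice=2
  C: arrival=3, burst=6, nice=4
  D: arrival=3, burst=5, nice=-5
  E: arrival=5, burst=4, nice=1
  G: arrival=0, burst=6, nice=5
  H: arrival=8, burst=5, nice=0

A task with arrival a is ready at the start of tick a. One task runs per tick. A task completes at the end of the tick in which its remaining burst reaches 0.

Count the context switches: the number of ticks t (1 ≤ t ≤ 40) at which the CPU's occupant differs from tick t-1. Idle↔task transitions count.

context switches = 7

t=0: ready={A,G} → run A
t=1: ready={A,G} → run A
t=2: ready={A,G} → run A
t=3: ready={A,C,D,G} → run D
t=4: ready={A,C,D,G} → run D
t=5: ready={A,C,D,E,G} → run D
t=6: ready={A,C,D,E,G} → run D
t=7: ready={A,C,D,E,G} → run D
t=8: ready={A,C,E,G,H} → run H
t=9: ready={A,C,E,G,H} → run H
t=10: ready={A,C,E,G,H} → run H
t=11: ready={A,C,E,G,H} → run H
t=12: ready={A,C,E,G,H} → run H
t=13: ready={A,C,E,G} → run E
t=14: ready={A,C,E,G} → run E
t=15: ready={A,C,E,G} → run E
t=16: ready={A,C,E,G} → run E
t=17: ready={A,C,G} → run A
t=18: ready={A,C,G} → run A
t=19: ready={A,C,G} → run A
t=20: ready={A,C,G} → run A
t=21: ready={C,G} → run C
t=22: ready={C,G} → run C
t=23: ready={C,G} → run C
t=24: ready={C,G} → run C
t=25: ready={C,G} → run C
t=26: ready={C,G} → run C
t=27: ready={G} → run G
t=28: ready={G} → run G
t=29: ready={G} → run G
t=30: ready={G} → run G
t=31: ready={G} → run G
t=32: ready={G} → run G
t=33: (idle)
t=34: (idle)
t=35: (idle)
t=36: (idle)
t=37: (idle)
t=38: (idle)
t=39: (idle)
t=40: (idle)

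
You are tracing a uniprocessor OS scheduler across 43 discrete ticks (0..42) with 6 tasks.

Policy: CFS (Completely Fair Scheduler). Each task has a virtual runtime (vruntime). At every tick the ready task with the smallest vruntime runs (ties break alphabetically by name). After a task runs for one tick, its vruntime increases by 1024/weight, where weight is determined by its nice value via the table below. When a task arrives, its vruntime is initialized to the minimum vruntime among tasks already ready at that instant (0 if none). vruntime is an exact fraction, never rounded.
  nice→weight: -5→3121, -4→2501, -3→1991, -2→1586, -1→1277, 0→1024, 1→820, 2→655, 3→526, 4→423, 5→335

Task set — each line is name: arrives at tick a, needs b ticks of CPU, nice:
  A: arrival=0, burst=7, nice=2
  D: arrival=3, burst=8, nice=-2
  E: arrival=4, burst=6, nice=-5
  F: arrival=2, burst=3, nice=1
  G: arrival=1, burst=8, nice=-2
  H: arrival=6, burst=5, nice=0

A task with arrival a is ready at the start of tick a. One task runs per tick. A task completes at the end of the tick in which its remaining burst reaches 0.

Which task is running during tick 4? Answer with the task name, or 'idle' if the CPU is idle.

running at tick 4 = E

t=0: vr[A=0] → run A
t=1: vr[A=1024/655 G=1024/655] → run A
t=2: vr[A=2048/655 F=1024/655 G=1024/655] → run F
t=3: vr[A=2048/655 D=1024/655 F=15104/5371 G=1024/655] → run D
t=4: vr[A=2048/655 D=1147392/519415 E=1024/655 F=15104/5371 G=1024/655] → run E
t=5: vr[A=2048/655 D=1147392/519415 E=3866624/2044255 F=15104/5371 G=1024/655] → run G
t=6: vr[A=2048/655 D=1147392/519415 E=3866624/2044255 F=15104/5371 G=1147392/519415 H=3866624/2044255] → run E
t=7: vr[A=2048/655 D=1147392/519415 E=4537344/2044255 F=15104/5371 G=1147392/519415 H=3866624/2044255] → run H
t=8: vr[A=2048/655 D=1147392/519415 E=4537344/2044255 F=15104/5371 G=1147392/519415 H=5910879/2044255] → run D
t=9: vr[A=2048/655 D=1482752/519415 E=4537344/2044255 F=15104/5371 G=1147392/519415 H=5910879/2044255] → run G
t=10: vr[A=2048/655 D=1482752/519415 E=4537344/2044255 F=15104/5371 G=1482752/519415 H=5910879/2044255] → run E
t=11: vr[A=2048/655 D=1482752/519415 E=5208064/2044255 F=15104/5371 G=1482752/519415 H=5910879/2044255] → run E
t=12: vr[A=2048/655 D=1482752/519415 E=5878784/2044255 F=15104/5371 G=1482752/519415 H=5910879/2044255] → run F
t=13: vr[A=2048/655 D=1482752/519415 E=5878784/2044255 F=109056/26855 G=1482752/519415 H=5910879/2044255] → run D
t=14: vr[A=2048/655 D=1818112/519415 E=5878784/2044255 F=109056/26855 G=1482752/519415 H=5910879/2044255] → run G
t=15: vr[A=2048/655 D=1818112/519415 E=5878784/2044255 F=109056/26855 G=1818112/519415 H=5910879/2044255] → run E
t=16: vr[A=2048/655 D=1818112/519415 E=6549504/2044255 F=109056/26855 G=1818112/519415 H=5910879/2044255] → run H
t=17: vr[A=2048/655 D=1818112/519415 E=6549504/2044255 F=109056/26855 G=1818112/519415 H=7955134/2044255] → run A
t=18: vr[A=3072/655 D=1818112/519415 E=6549504/2044255 F=109056/26855 G=1818112/519415 H=7955134/2044255] → run E
t=19: vr[A=3072/655 D=1818112/519415 F=109056/26855 G=1818112/519415 H=7955134/2044255] → run D
t=20: vr[A=3072/655 D=2153472/519415 F=109056/26855 G=1818112/519415 H=7955134/2044255] → run G
t=21: vr[A=3072/655 D=2153472/519415 F=109056/26855 G=2153472/519415 H=7955134/2044255] → run H
t=22: vr[A=3072/655 D=2153472/519415 F=109056/26855 G=2153472/519415 H=9999389/2044255] → run F
t=23: vr[A=3072/655 D=2153472/519415 G=2153472/519415 H=9999389/2044255] → run D
t=24: vr[A=3072/655 D=2488832/519415 G=2153472/519415 H=9999389/2044255] → run G
t=25: vr[A=3072/655 D=2488832/519415 G=2488832/519415 H=9999389/2044255] → run A
t=26: vr[A=4096/655 D=2488832/519415 G=2488832/519415 H=9999389/2044255] → run D
t=27: vr[A=4096/655 D=2824192/519415 G=2488832/519415 H=9999389/2044255] → run G
t=28: vr[A=4096/655 D=2824192/519415 G=2824192/519415 H=9999389/2044255] → run H
t=29: vr[A=4096/655 D=2824192/519415 G=2824192/519415 H=12043644/2044255] → run D
t=30: vr[A=4096/655 D=3159552/519415 G=2824192/519415 H=12043644/2044255] → run G
t=31: vr[A=4096/655 D=3159552/519415 G=3159552/519415 H=12043644/2044255] → run H
t=32: vr[A=4096/655 D=3159552/519415 G=3159552/519415] → run D
t=33: vr[A=4096/655 G=3159552/519415] → run G
t=34: vr[A=4096/655] → run A
t=35: vr[A=1024/131] → run A
t=36: vr[A=6144/655] → run A
t=37: (idle)
t=38: (idle)
t=39: (idle)
t=40: (idle)
t=41: (idle)
t=42: (idle)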